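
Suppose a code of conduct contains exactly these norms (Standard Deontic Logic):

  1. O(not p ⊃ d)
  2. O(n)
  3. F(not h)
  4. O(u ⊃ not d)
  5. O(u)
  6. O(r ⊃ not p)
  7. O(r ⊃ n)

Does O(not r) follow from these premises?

Yes

From premise 5 we have O(u).
Premise 4 is O(u ⊃ not d); since O(u), deontic closure gives O(not d).
Premise 1 is O(not p ⊃ d); contrapositively O(not d ⊃ p). Since O(not d) holds, K gives O(p).
Premise 6 is O(r ⊃ not p); contrapositively O(p ⊃ not r). Since O(p) holds, K gives O(not r).
Premises 2, 3, 7 do not contribute to this derivation.
So O(not r) follows.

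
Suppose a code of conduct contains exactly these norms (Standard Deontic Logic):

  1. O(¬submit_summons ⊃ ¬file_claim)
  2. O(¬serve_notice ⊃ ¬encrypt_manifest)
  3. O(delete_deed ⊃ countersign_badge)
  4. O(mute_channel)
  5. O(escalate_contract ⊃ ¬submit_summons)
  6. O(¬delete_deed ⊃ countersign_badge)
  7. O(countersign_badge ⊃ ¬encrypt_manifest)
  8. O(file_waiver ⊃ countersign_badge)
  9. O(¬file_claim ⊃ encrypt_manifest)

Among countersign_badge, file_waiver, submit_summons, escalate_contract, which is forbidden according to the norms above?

By case analysis on delete_deed: premise 3 gives O(delete_deed ⊃ countersign_badge) and premise 6 gives O(¬delete_deed ⊃ countersign_badge), so O(countersign_badge) either way.
From O(countersign_badge) and premise 7, O(countersign_badge ⊃ ¬encrypt_manifest), we obtain O(¬encrypt_manifest).
The contrapositive of premise 9 (O(¬file_claim ⊃ encrypt_manifest)) is O(¬encrypt_manifest ⊃ file_claim), and O(¬encrypt_manifest) is already established, so O(file_claim).
The contrapositive of premise 1 (O(¬submit_summons ⊃ ¬file_claim)) is O(file_claim ⊃ submit_summons), and O(file_claim) is already established, so O(submit_summons).
The contrapositive of premise 5 (O(escalate_contract ⊃ ¬submit_summons)) is O(submit_summons ⊃ ¬escalate_contract), and O(submit_summons) is already established, so O(¬escalate_contract).
So O(¬escalate_contract) holds, i.e. escalate_contract is forbidden. None of the other listed options is forbidden under the premises.

escalate_contract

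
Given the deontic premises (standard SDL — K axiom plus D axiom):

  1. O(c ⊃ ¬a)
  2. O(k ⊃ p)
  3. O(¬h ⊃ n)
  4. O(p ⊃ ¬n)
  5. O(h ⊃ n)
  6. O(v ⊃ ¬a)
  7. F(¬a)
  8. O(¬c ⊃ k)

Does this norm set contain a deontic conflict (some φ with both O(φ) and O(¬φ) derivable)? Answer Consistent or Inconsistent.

Premises 5 and 3 cover both cases: O(h ⊃ n) and O(¬h ⊃ n). Since h ∨ ¬h is a tautology, O(n) follows.
Premise 4 is O(p ⊃ ¬n); contrapositively O(n ⊃ ¬p). Since O(n) holds, K gives O(¬p).
The contrapositive of premise 2 (O(k ⊃ p)) is O(¬p ⊃ ¬k), and O(¬p) is already established, so O(¬k).
Premise 8, O(¬c ⊃ k), contraposes to O(¬k ⊃ c); with O(¬k) we get O(c).
From O(c) and premise 1, O(c ⊃ ¬a), we obtain O(¬a).
However, F(¬a) at premise 7 amounts to O(a).
We now have both O(¬a) and O(a) — a is simultaneously obligatory and forbidden, violating the D-axiom.

Inconsistent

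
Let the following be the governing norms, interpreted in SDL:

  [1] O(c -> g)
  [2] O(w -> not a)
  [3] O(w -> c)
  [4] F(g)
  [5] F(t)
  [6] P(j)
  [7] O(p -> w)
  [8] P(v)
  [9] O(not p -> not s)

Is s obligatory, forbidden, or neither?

Forbidden

Premise 4 is F(g), i.e. O(not g).
Premise 1 is O(c -> g); contrapositively O(not g -> not c). Since O(not g) holds, K gives O(not c).
The contrapositive of premise 3 (O(w -> c)) is O(not c -> not w), and O(not c) is already established, so O(not w).
Premise 7 is O(p -> w); contrapositively O(not w -> not p). Since O(not w) holds, K gives O(not p).
Premise 9 is O(not p -> not s); since O(not p), deontic closure gives O(not s).
Premises 2, 5, 6, 8 do not contribute to this derivation.
Thus O(not s), which is F(s): s is forbidden.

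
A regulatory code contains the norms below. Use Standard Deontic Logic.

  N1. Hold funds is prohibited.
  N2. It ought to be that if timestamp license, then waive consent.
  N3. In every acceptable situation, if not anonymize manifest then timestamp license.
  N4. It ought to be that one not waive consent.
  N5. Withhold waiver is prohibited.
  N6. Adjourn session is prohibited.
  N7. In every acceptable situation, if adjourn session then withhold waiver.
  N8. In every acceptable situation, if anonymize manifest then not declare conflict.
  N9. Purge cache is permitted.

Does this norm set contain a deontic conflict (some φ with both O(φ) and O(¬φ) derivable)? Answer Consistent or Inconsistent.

Premise 7 is O(adjourn_session → withhold_waiver), but O(adjourn_session) is not derivable from the premises, so it does not yield O(withhold_waiver).
So O(withhold_waiver) is not derivable, and the apparent clash with O(¬withhold_waiver) does not arise.
A world satisfying every obligation exists (e.g. adjourn_session=false, anonymize_manifest=true, declare_conflict=false, hold_funds=false, purge_cache=false, timestamp_license=false, waive_consent=false, withhold_waiver=false); no atom is both obligatory and forbidden, so the set is consistent.

Consistent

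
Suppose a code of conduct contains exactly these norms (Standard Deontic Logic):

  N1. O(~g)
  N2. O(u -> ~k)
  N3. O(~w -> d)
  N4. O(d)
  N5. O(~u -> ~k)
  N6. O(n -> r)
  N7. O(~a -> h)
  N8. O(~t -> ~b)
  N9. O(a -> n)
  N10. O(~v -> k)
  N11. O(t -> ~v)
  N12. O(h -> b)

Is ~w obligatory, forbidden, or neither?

Premise 3 is O(~w -> d); even if O(d) held, inferring O(~w) would be affirming the consequent — invalid.
No premise or chain of K-axiom applications forces O(~w), and none forces O(w). So ~w is neither obligatory nor forbidden under these norms.

Neither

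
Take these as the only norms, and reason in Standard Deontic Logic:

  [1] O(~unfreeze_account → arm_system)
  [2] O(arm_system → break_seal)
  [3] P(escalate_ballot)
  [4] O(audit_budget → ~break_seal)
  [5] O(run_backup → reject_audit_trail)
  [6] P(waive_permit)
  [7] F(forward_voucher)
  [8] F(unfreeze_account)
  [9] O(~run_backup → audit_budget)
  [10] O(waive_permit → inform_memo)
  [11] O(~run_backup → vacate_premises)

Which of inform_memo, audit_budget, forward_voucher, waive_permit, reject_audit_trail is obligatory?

F(unfreeze_account) at premise 8 means O(~unfreeze_account).
Premise 1 is O(~unfreeze_account → arm_system); since O(~unfreeze_account), deontic closure gives O(arm_system).
Applying K to premise 2 (O(arm_system → break_seal)) and O(arm_system) yields O(break_seal).
The contrapositive of premise 4 (O(audit_budget → ~break_seal)) is O(break_seal → ~audit_budget), and O(break_seal) is already established, so O(~audit_budget).
Premise 9 is O(~run_backup → audit_budget); contrapositively O(~audit_budget → run_backup). Since O(~audit_budget) holds, K gives O(run_backup).
With premise 5, O(run_backup → reject_audit_trail), the K-axiom yields O(reject_audit_trail).
So O(reject_audit_trail) holds — reject_audit_trail is obligatory. None of the other listed options is made obligatory by any chain of premises.

reject_audit_trail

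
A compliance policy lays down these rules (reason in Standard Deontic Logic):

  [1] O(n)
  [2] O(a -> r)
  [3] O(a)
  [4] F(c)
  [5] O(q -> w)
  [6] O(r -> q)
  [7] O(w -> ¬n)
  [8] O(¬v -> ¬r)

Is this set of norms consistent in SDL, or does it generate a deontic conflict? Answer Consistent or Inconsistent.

From premise 1 we have O(n).
The contrapositive of premise 7 (O(w -> ¬n)) is O(n -> ¬w), and O(n) is already established, so O(¬w).
The contrapositive of premise 5 (O(q -> w)) is O(¬w -> ¬q), and O(¬w) is already established, so O(¬q).
Premise 6, O(r -> q), contraposes to O(¬q -> ¬r); with O(¬q) we get O(¬r).
Premise 2 is O(a -> r); contrapositively O(¬r -> ¬a). Since O(¬r) holds, K gives O(¬a).
But premise 3 directly asserts O(a).
We now have both O(¬a) and O(a) — a is simultaneously obligatory and forbidden, violating the D-axiom.

Inconsistent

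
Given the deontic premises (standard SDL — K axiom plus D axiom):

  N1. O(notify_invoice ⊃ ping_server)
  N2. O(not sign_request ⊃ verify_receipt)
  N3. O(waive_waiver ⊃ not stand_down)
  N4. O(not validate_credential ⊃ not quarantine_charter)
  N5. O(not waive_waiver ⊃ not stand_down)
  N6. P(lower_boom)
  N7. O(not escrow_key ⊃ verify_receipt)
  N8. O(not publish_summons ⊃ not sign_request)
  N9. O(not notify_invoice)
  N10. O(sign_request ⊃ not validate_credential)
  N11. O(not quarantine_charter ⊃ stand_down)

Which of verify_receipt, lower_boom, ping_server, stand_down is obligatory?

verify_receipt

Premises 5 and 3 are O(not waive_waiver ⊃ not stand_down) and O(waive_waiver ⊃ not stand_down); every ideal world satisfies not waive_waiver or waive_waiver, so in either case not stand_down holds — hence O(not stand_down).
The contrapositive of premise 11 (O(not quarantine_charter ⊃ stand_down)) is O(not stand_down ⊃ quarantine_charter), and O(not stand_down) is already established, so O(quarantine_charter).
The contrapositive of premise 4 (O(not validate_credential ⊃ not quarantine_charter)) is O(quarantine_charter ⊃ validate_credential), and O(quarantine_charter) is already established, so O(validate_credential).
Premise 10 is O(sign_request ⊃ not validate_credential); contrapositively O(validate_credential ⊃ not sign_request). Since O(validate_credential) holds, K gives O(not sign_request).
Premise 2 is O(not sign_request ⊃ verify_receipt); since O(not sign_request), deontic closure gives O(verify_receipt).
So O(verify_receipt) holds — verify_receipt is obligatory. None of the other listed options is made obligatory by any chain of premises.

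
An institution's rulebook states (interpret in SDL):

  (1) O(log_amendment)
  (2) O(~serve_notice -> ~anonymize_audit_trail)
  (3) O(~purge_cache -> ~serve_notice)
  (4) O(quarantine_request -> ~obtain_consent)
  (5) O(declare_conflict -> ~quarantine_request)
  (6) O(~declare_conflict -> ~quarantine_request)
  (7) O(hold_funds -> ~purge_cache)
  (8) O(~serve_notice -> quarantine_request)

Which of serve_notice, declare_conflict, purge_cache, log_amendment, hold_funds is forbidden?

hold_funds

Premises 6 and 5 are O(~declare_conflict -> ~quarantine_request) and O(declare_conflict -> ~quarantine_request); every ideal world satisfies ~declare_conflict or declare_conflict, so in either case ~quarantine_request holds — hence O(~quarantine_request).
The contrapositive of premise 8 (O(~serve_notice -> quarantine_request)) is O(~quarantine_request -> serve_notice), and O(~quarantine_request) is already established, so O(serve_notice).
Premise 3, O(~purge_cache -> ~serve_notice), contraposes to O(serve_notice -> purge_cache); with O(serve_notice) we get O(purge_cache).
Premise 7, O(hold_funds -> ~purge_cache), contraposes to O(purge_cache -> ~hold_funds); with O(purge_cache) we get O(~hold_funds).
So O(~hold_funds) holds, i.e. hold_funds is forbidden. None of the other listed options is forbidden under the premises.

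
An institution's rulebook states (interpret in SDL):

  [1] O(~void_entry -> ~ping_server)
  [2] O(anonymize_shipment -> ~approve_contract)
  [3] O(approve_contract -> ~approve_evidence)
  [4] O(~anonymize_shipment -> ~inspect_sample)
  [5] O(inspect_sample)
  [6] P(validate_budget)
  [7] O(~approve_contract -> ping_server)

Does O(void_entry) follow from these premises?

Yes

Premise 5 gives O(inspect_sample).
The contrapositive of premise 4 (O(~anonymize_shipment -> ~inspect_sample)) is O(inspect_sample -> anonymize_shipment), and O(inspect_sample) is already established, so O(anonymize_shipment).
With premise 2, O(anonymize_shipment -> ~approve_contract), the K-axiom yields O(~approve_contract).
Applying K to premise 7 (O(~approve_contract -> ping_server)) and O(~approve_contract) yields O(ping_server).
Premise 1, O(~void_entry -> ~ping_server), contraposes to O(ping_server -> void_entry); with O(ping_server) we get O(void_entry).
Premises 3, 6 do not contribute to this derivation.
So O(void_entry) follows.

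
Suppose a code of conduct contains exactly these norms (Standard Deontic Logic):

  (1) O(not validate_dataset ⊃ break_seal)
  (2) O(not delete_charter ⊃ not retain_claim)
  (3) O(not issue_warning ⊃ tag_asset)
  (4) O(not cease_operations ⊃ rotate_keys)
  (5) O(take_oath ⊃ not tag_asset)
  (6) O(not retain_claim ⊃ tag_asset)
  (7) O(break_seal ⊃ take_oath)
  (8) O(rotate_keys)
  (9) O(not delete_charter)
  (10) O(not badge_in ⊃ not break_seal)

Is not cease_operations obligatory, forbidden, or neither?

Premise 4 is O(not cease_operations ⊃ rotate_keys); even if O(rotate_keys) held, inferring O(not cease_operations) would be affirming the consequent — invalid.
No premise or chain of K-axiom applications forces O(not cease_operations), and none forces O(cease_operations). So not cease_operations is neither obligatory nor forbidden under these norms.

Neither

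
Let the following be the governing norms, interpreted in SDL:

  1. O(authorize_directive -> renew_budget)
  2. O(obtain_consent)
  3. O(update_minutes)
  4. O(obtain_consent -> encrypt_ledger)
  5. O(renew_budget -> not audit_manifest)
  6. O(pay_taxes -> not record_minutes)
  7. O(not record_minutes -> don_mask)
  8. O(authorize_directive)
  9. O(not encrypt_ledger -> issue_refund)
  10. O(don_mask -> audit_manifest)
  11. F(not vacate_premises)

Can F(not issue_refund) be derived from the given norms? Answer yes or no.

No

Premise 9 is O(not encrypt_ledger -> issue_refund), but O(not encrypt_ledger) is not derivable from the premises, so it does not yield O(issue_refund).
No other premise forces O(issue_refund). An ideal world satisfying every premise can still have not issue_refund true, so F(not issue_refund) is not derivable.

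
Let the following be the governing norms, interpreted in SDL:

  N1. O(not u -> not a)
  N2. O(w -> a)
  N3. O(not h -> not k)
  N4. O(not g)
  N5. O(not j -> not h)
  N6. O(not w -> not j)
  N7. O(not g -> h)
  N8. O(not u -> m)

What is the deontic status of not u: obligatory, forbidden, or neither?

From premise 4 we have O(not g).
Applying K to premise 7 (O(not g -> h)) and O(not g) yields O(h).
The contrapositive of premise 5 (O(not j -> not h)) is O(h -> j), and O(h) is already established, so O(j).
Premise 6 is O(not w -> not j); contrapositively O(j -> w). Since O(j) holds, K gives O(w).
From O(w) and premise 2, O(w -> a), we obtain O(a).
Premise 1 is O(not u -> not a); contrapositively O(a -> u). Since O(a) holds, K gives O(u).
Premises 3, 8 do not contribute to this derivation.
Thus O(u), which is F(not u): not u is forbidden.

Forbidden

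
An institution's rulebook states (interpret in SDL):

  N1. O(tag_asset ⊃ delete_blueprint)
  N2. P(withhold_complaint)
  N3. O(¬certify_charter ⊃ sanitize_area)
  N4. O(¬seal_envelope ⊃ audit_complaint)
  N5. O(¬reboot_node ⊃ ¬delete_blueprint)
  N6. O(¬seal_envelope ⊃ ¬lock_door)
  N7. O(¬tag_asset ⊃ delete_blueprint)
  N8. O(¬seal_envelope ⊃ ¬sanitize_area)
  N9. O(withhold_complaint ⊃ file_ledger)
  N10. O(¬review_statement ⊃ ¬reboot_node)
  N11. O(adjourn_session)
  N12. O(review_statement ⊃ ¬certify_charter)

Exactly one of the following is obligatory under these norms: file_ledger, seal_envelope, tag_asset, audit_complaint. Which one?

Premises 7 and 1 cover both cases: O(¬tag_asset ⊃ delete_blueprint) and O(tag_asset ⊃ delete_blueprint). Since ¬tag_asset ∨ tag_asset is a tautology, O(delete_blueprint) follows.
The contrapositive of premise 5 (O(¬reboot_node ⊃ ¬delete_blueprint)) is O(delete_blueprint ⊃ reboot_node), and O(delete_blueprint) is already established, so O(reboot_node).
The contrapositive of premise 10 (O(¬review_statement ⊃ ¬reboot_node)) is O(reboot_node ⊃ review_statement), and O(reboot_node) is already established, so O(review_statement).
With premise 12, O(review_statement ⊃ ¬certify_charter), the K-axiom yields O(¬certify_charter).
From O(¬certify_charter) and premise 3, O(¬certify_charter ⊃ sanitize_area), we obtain O(sanitize_area).
Premise 8 is O(¬seal_envelope ⊃ ¬sanitize_area); contrapositively O(sanitize_area ⊃ seal_envelope). Since O(sanitize_area) holds, K gives O(seal_envelope).
So O(seal_envelope) holds — seal_envelope is obligatory. None of the other listed options is made obligatory by any chain of premises.

seal_envelope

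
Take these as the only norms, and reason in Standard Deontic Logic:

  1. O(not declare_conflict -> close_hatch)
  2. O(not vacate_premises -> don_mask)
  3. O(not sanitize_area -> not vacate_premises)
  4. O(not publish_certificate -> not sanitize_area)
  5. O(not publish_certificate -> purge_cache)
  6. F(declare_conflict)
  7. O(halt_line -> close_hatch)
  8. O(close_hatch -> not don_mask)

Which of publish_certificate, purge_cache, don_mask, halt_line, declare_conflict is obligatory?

publish_certificate

Premise 6, F(declare_conflict), is equivalent to O(not declare_conflict).
Premise 1 is O(not declare_conflict -> close_hatch); since O(not declare_conflict), deontic closure gives O(close_hatch).
Applying K to premise 8 (O(close_hatch -> not don_mask)) and O(close_hatch) yields O(not don_mask).
Premise 2, O(not vacate_premises -> don_mask), contraposes to O(not don_mask -> vacate_premises); with O(not don_mask) we get O(vacate_premises).
Premise 3, O(not sanitize_area -> not vacate_premises), contraposes to O(vacate_premises -> sanitize_area); with O(vacate_premises) we get O(sanitize_area).
Premise 4 is O(not publish_certificate -> not sanitize_area); contrapositively O(sanitize_area -> publish_certificate). Since O(sanitize_area) holds, K gives O(publish_certificate).
So O(publish_certificate) holds — publish_certificate is obligatory. None of the other listed options is made obligatory by any chain of premises.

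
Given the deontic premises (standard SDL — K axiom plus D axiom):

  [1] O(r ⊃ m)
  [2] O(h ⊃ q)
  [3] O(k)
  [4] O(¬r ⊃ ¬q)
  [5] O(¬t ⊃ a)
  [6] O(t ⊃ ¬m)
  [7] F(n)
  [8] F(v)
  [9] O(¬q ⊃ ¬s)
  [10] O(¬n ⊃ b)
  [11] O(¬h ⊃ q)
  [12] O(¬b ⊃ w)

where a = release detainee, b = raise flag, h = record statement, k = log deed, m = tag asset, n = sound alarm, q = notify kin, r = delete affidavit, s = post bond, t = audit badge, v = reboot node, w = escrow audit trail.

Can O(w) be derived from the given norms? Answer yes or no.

No

Premise 12 is O(¬b ⊃ w), but O(¬b) is not derivable from the premises, so it does not yield O(w).
No other premise forces O(w). An ideal world satisfying every premise can still have w false, so O(w) is not derivable.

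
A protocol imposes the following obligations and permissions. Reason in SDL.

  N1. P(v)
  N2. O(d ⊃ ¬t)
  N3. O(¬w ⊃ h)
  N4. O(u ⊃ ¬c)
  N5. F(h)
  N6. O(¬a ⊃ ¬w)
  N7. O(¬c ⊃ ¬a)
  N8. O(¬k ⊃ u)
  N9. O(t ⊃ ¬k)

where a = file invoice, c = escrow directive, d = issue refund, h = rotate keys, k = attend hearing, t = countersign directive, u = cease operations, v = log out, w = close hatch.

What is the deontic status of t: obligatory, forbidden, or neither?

Forbidden

Premise 5 is F(h), i.e. O(¬h).
Premise 3, O(¬w ⊃ h), contraposes to O(¬h ⊃ w); with O(¬h) we get O(w).
Premise 6 is O(¬a ⊃ ¬w); contrapositively O(w ⊃ a). Since O(w) holds, K gives O(a).
Premise 7 is O(¬c ⊃ ¬a); contrapositively O(a ⊃ c). Since O(a) holds, K gives O(c).
Premise 4 is O(u ⊃ ¬c); contrapositively O(c ⊃ ¬u). Since O(c) holds, K gives O(¬u).
Premise 8 is O(¬k ⊃ u); contrapositively O(¬u ⊃ k). Since O(¬u) holds, K gives O(k).
Premise 9, O(t ⊃ ¬k), contraposes to O(k ⊃ ¬t); with O(k) we get O(¬t).
Premises 1, 2 do not contribute to this derivation.
Thus O(¬t), which is F(t): t is forbidden.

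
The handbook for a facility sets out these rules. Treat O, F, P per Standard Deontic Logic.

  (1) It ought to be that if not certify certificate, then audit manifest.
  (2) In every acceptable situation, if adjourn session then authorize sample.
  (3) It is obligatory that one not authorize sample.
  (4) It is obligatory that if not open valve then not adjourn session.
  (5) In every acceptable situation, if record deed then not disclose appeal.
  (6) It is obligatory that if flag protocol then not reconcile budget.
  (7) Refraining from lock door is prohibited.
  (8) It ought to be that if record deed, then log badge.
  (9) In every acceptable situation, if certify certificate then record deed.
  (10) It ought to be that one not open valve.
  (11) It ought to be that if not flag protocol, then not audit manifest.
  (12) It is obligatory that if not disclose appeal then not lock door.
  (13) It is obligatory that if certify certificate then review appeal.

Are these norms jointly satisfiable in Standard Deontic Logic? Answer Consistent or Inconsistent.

Premise 2 is O(adjourn_session → authorize_sample), but O(adjourn_session) is not derivable from the premises, so it does not yield O(authorize_sample).
So O(authorize_sample) is not derivable, and the apparent clash with O(¬authorize_sample) does not arise.
A world satisfying every obligation exists (e.g. adjourn_session=false, audit_manifest=true, authorize_sample=false, certify_certificate=false, disclose_appeal=true, flag_protocol=true, lock_door=true, log_badge=false, open_valve=false, reconcile_budget=false, record_deed=false, review_appeal=false); no atom is both obligatory and forbidden, so the set is consistent.

Consistent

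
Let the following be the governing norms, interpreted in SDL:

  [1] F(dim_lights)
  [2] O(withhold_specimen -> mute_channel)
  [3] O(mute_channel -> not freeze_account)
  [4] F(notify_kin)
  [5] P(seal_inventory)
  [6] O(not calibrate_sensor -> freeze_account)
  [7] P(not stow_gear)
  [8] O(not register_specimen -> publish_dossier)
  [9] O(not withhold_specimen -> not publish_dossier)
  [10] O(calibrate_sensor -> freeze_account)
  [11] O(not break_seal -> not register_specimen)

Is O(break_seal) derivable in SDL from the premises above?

Premises 6 and 10 are O(not calibrate_sensor -> freeze_account) and O(calibrate_sensor -> freeze_account); every ideal world satisfies not calibrate_sensor or calibrate_sensor, so in either case freeze_account holds — hence O(freeze_account).
Premise 3, O(mute_channel -> not freeze_account), contraposes to O(freeze_account -> not mute_channel); with O(freeze_account) we get O(not mute_channel).
The contrapositive of premise 2 (O(withhold_specimen -> mute_channel)) is O(not mute_channel -> not withhold_specimen), and O(not mute_channel) is already established, so O(not withhold_specimen).
With premise 9, O(not withhold_specimen -> not publish_dossier), the K-axiom yields O(not publish_dossier).
Premise 8, O(not register_specimen -> publish_dossier), contraposes to O(not publish_dossier -> register_specimen); with O(not publish_dossier) we get O(register_specimen).
Premise 11 is O(not break_seal -> not register_specimen); contrapositively O(register_specimen -> break_seal). Since O(register_specimen) holds, K gives O(break_seal).
Premises 1, 4, 5, 7 do not contribute to this derivation.
So O(break_seal) follows.

Yes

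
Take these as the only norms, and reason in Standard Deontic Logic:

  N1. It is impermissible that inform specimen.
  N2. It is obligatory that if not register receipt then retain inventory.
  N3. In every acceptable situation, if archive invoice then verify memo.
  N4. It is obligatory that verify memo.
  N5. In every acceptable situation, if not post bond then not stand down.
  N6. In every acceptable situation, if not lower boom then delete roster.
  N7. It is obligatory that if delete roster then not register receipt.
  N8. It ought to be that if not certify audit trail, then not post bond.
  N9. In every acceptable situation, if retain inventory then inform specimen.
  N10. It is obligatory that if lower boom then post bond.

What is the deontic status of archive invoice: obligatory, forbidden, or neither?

Premise 3 is O(archive_invoice → verify_memo); even if O(verify_memo) held, inferring O(archive_invoice) would be affirming the consequent — invalid.
No premise or chain of K-axiom applications forces O(archive_invoice), and none forces O(¬archive_invoice). So archive_invoice is neither obligatory nor forbidden under these norms.

Neither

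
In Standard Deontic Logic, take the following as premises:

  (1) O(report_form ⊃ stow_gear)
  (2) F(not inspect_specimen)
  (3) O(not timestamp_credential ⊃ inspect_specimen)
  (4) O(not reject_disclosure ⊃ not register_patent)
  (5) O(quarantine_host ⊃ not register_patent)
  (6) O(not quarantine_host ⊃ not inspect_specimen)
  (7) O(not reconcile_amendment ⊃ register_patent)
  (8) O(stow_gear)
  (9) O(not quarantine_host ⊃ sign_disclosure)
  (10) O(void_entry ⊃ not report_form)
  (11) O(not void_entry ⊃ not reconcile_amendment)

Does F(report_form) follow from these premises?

Yes

Premise 2, F(not inspect_specimen), is equivalent to O(inspect_specimen).
Premise 6 is O(not quarantine_host ⊃ not inspect_specimen); contrapositively O(inspect_specimen ⊃ quarantine_host). Since O(inspect_specimen) holds, K gives O(quarantine_host).
From O(quarantine_host) and premise 5, O(quarantine_host ⊃ not register_patent), we obtain O(not register_patent).
The contrapositive of premise 7 (O(not reconcile_amendment ⊃ register_patent)) is O(not register_patent ⊃ reconcile_amendment), and O(not register_patent) is already established, so O(reconcile_amendment).
Premise 11 is O(not void_entry ⊃ not reconcile_amendment); contrapositively O(reconcile_amendment ⊃ void_entry). Since O(reconcile_amendment) holds, K gives O(void_entry).
Applying K to premise 10 (O(void_entry ⊃ not report_form)) and O(void_entry) yields O(not report_form).
Premises 1, 3, 4, 8, 9 do not contribute to this derivation.
So O(not report_form) holds, i.e. F(report_form). The claim follows.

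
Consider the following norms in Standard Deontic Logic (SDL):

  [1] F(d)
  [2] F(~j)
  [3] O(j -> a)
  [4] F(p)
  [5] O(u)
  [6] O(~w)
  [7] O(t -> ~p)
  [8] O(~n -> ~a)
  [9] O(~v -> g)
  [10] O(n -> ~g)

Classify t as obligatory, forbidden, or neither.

Neither

Premise 7 is O(t -> ~p); even if O(~p) held, inferring O(t) would be affirming the consequent — invalid.
No premise or chain of K-axiom applications forces O(t), and none forces O(~t). So t is neither obligatory nor forbidden under these norms.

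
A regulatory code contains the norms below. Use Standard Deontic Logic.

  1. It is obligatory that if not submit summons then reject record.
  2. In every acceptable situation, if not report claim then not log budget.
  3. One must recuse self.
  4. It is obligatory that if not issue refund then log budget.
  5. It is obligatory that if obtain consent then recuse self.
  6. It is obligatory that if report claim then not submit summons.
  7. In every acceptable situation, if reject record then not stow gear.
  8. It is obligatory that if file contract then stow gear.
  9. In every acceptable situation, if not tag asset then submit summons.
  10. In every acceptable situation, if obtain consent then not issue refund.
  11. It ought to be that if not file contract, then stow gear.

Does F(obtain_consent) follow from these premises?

Premises 11 and 8 cover both cases: O(¬file_contract → stow_gear) and O(file_contract → stow_gear). Since ¬file_contract ∨ file_contract is a tautology, O(stow_gear) follows.
Premise 7 is O(reject_record → ¬stow_gear); contrapositively O(stow_gear → ¬reject_record). Since O(stow_gear) holds, K gives O(¬reject_record).
Premise 1 is O(¬submit_summons → reject_record); contrapositively O(¬reject_record → submit_summons). Since O(¬reject_record) holds, K gives O(submit_summons).
Premise 6, O(report_claim → ¬submit_summons), contraposes to O(submit_summons → ¬report_claim); with O(submit_summons) we get O(¬report_claim).
Premise 2 is O(¬report_claim → ¬log_budget); since O(¬report_claim), deontic closure gives O(¬log_budget).
The contrapositive of premise 4 (O(¬issue_refund → log_budget)) is O(¬log_budget → issue_refund), and O(¬log_budget) is already established, so O(issue_refund).
Premise 10 is O(obtain_consent → ¬issue_refund); contrapositively O(issue_refund → ¬obtain_consent). Since O(issue_refund) holds, K gives O(¬obtain_consent).
Premises 3, 5, 9 do not contribute to this derivation.
So O(¬obtain_consent) holds, i.e. F(obtain_consent). The claim follows.

Yes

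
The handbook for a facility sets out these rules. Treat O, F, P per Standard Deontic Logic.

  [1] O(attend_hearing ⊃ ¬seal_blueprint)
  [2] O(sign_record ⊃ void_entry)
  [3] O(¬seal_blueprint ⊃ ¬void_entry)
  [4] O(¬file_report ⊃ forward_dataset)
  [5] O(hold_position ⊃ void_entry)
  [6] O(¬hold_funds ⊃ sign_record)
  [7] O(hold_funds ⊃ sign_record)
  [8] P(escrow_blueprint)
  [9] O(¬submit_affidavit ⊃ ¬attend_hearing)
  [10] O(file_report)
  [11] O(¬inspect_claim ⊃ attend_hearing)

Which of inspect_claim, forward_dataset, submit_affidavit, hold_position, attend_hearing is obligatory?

Premises 7 and 6 cover both cases: O(hold_funds ⊃ sign_record) and O(¬hold_funds ⊃ sign_record). Since hold_funds ∨ ¬hold_funds is a tautology, O(sign_record) follows.
With premise 2, O(sign_record ⊃ void_entry), the K-axiom yields O(void_entry).
Premise 3, O(¬seal_blueprint ⊃ ¬void_entry), contraposes to O(void_entry ⊃ seal_blueprint); with O(void_entry) we get O(seal_blueprint).
Premise 1, O(attend_hearing ⊃ ¬seal_blueprint), contraposes to O(seal_blueprint ⊃ ¬attend_hearing); with O(seal_blueprint) we get O(¬attend_hearing).
Premise 11 is O(¬inspect_claim ⊃ attend_hearing); contrapositively O(¬attend_hearing ⊃ inspect_claim). Since O(¬attend_hearing) holds, K gives O(inspect_claim).
So O(inspect_claim) holds — inspect_claim is obligatory. None of the other listed options is made obligatory by any chain of premises.

inspect_claim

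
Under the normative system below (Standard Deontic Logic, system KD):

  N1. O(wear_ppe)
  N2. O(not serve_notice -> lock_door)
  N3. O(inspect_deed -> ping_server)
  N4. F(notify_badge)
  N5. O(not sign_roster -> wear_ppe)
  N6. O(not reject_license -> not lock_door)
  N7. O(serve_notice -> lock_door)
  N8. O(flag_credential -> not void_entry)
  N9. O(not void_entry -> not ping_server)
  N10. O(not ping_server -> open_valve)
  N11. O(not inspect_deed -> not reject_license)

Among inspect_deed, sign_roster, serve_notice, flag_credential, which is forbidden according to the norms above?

flag_credential

Premises 2 and 7 cover both cases: O(not serve_notice -> lock_door) and O(serve_notice -> lock_door). Since not serve_notice ∨ serve_notice is a tautology, O(lock_door) follows.
Premise 6 is O(not reject_license -> not lock_door); contrapositively O(lock_door -> reject_license). Since O(lock_door) holds, K gives O(reject_license).
The contrapositive of premise 11 (O(not inspect_deed -> not reject_license)) is O(reject_license -> inspect_deed), and O(reject_license) is already established, so O(inspect_deed).
From O(inspect_deed) and premise 3, O(inspect_deed -> ping_server), we obtain O(ping_server).
The contrapositive of premise 9 (O(not void_entry -> not ping_server)) is O(ping_server -> void_entry), and O(ping_server) is already established, so O(void_entry).
Premise 8, O(flag_credential -> not void_entry), contraposes to O(void_entry -> not flag_credential); with O(void_entry) we get O(not flag_credential).
So O(not flag_credential) holds, i.e. flag_credential is forbidden. None of the other listed options is forbidden under the premises.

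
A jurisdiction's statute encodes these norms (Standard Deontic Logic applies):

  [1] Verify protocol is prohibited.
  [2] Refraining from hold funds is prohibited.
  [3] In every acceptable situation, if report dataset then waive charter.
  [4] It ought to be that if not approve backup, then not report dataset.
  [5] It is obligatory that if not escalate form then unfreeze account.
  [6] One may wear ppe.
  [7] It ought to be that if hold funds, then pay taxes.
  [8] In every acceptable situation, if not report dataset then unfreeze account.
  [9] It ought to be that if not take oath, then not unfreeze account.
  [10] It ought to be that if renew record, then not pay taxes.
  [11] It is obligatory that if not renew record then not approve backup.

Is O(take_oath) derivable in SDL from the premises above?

Yes

Premise 2 is F(¬hold_funds), i.e. O(hold_funds).
With premise 7, O(hold_funds → pay_taxes), the K-axiom yields O(pay_taxes).
Premise 10 is O(renew_record → ¬pay_taxes); contrapositively O(pay_taxes → ¬renew_record). Since O(pay_taxes) holds, K gives O(¬renew_record).
From O(¬renew_record) and premise 11, O(¬renew_record → ¬approve_backup), we obtain O(¬approve_backup).
From O(¬approve_backup) and premise 4, O(¬approve_backup → ¬report_dataset), we obtain O(¬report_dataset).
Applying K to premise 8 (O(¬report_dataset → unfreeze_account)) and O(¬report_dataset) yields O(unfreeze_account).
Premise 9, O(¬take_oath → ¬unfreeze_account), contraposes to O(unfreeze_account → take_oath); with O(unfreeze_account) we get O(take_oath).
Premises 1, 3, 5, 6 do not contribute to this derivation.
So O(take_oath) follows.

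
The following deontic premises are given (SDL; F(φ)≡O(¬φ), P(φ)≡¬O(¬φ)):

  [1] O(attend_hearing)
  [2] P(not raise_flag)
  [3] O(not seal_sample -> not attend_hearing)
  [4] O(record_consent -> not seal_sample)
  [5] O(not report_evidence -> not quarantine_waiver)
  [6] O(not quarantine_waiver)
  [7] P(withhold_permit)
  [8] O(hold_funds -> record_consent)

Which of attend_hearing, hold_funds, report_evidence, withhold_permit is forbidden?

From premise 1 we have O(attend_hearing).
The contrapositive of premise 3 (O(not seal_sample -> not attend_hearing)) is O(attend_hearing -> seal_sample), and O(attend_hearing) is already established, so O(seal_sample).
Premise 4 is O(record_consent -> not seal_sample); contrapositively O(seal_sample -> not record_consent). Since O(seal_sample) holds, K gives O(not record_consent).
Premise 8, O(hold_funds -> record_consent), contraposes to O(not record_consent -> not hold_funds); with O(not record_consent) we get O(not hold_funds).
So O(not hold_funds) holds, i.e. hold_funds is forbidden. None of the other listed options is forbidden under the premises.

hold_funds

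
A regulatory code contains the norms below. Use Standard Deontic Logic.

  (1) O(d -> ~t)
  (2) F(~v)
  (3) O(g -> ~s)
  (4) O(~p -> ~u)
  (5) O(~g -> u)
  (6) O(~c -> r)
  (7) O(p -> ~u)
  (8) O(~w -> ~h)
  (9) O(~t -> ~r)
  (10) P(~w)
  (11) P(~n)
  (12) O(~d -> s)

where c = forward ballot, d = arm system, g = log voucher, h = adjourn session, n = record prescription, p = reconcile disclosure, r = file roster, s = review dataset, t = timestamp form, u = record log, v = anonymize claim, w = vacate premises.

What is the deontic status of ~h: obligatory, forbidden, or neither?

Neither

Premise 8 is O(~w -> ~h), but O(~w) is not derivable from the premises (the permission P(~w) asserts only ~O(w), not O(~w)), so it does not yield O(~h).
No premise or chain of K-axiom applications forces O(~h), and none forces O(h). So ~h is neither obligatory nor forbidden under these norms.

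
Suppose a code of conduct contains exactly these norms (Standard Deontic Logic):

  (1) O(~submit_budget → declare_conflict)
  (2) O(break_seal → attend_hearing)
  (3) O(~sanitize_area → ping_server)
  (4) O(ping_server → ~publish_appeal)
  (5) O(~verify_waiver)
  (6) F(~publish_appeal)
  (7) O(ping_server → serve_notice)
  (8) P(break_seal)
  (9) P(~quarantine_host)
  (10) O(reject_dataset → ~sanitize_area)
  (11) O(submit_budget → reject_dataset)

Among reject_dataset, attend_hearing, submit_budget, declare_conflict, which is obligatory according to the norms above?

Premise 6 is F(~publish_appeal), i.e. O(publish_appeal).
The contrapositive of premise 4 (O(ping_server → ~publish_appeal)) is O(publish_appeal → ~ping_server), and O(publish_appeal) is already established, so O(~ping_server).
Premise 3 is O(~sanitize_area → ping_server); contrapositively O(~ping_server → sanitize_area). Since O(~ping_server) holds, K gives O(sanitize_area).
Premise 10, O(reject_dataset → ~sanitize_area), contraposes to O(sanitize_area → ~reject_dataset); with O(sanitize_area) we get O(~reject_dataset).
Premise 11 is O(submit_budget → reject_dataset); contrapositively O(~reject_dataset → ~submit_budget). Since O(~reject_dataset) holds, K gives O(~submit_budget).
With premise 1, O(~submit_budget → declare_conflict), the K-axiom yields O(declare_conflict).
So O(declare_conflict) holds — declare_conflict is obligatory. None of the other listed options is made obligatory by any chain of premises.

declare_conflict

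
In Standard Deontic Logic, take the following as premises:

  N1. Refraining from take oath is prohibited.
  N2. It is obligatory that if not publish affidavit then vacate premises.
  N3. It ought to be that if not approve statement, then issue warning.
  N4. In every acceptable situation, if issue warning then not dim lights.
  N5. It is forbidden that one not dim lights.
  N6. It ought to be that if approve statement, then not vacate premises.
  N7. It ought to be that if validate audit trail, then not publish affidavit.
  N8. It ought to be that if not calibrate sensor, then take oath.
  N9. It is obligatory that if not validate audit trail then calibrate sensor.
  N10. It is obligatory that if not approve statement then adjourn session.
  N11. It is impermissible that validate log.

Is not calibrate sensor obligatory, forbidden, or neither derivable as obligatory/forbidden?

F(¬dim_lights) at premise 5 means O(dim_lights).
The contrapositive of premise 4 (O(issue_warning → ¬dim_lights)) is O(dim_lights → ¬issue_warning), and O(dim_lights) is already established, so O(¬issue_warning).
The contrapositive of premise 3 (O(¬approve_statement → issue_warning)) is O(¬issue_warning → approve_statement), and O(¬issue_warning) is already established, so O(approve_statement).
Applying K to premise 6 (O(approve_statement → ¬vacate_premises)) and O(approve_statement) yields O(¬vacate_premises).
The contrapositive of premise 2 (O(¬publish_affidavit → vacate_premises)) is O(¬vacate_premises → publish_affidavit), and O(¬vacate_premises) is already established, so O(publish_affidavit).
Premise 7 is O(validate_audit_trail → ¬publish_affidavit); contrapositively O(publish_affidavit → ¬validate_audit_trail). Since O(publish_affidavit) holds, K gives O(¬validate_audit_trail).
Applying K to premise 9 (O(¬validate_audit_trail → calibrate_sensor)) and O(¬validate_audit_trail) yields O(calibrate_sensor).
Premises 1, 8, 10, 11 do not contribute to this derivation.
Thus O(calibrate_sensor), which is F(¬calibrate_sensor): ¬calibrate_sensor is forbidden.

Forbidden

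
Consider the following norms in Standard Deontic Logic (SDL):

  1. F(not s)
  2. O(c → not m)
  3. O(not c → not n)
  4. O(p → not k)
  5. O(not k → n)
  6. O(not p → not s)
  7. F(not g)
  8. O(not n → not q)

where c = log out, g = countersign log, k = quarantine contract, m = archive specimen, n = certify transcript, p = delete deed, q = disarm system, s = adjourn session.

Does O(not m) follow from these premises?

Premise 1, F(not s), is equivalent to O(s).
The contrapositive of premise 6 (O(not p → not s)) is O(s → p), and O(s) is already established, so O(p).
With premise 4, O(p → not k), the K-axiom yields O(not k).
Premise 5 is O(not k → n); since O(not k), deontic closure gives O(n).
Premise 3, O(not c → not n), contraposes to O(n → c); with O(n) we get O(c).
Premise 2 is O(c → not m); since O(c), deontic closure gives O(not m).
Premises 7, 8 do not contribute to this derivation.
So O(not m) follows.

Yes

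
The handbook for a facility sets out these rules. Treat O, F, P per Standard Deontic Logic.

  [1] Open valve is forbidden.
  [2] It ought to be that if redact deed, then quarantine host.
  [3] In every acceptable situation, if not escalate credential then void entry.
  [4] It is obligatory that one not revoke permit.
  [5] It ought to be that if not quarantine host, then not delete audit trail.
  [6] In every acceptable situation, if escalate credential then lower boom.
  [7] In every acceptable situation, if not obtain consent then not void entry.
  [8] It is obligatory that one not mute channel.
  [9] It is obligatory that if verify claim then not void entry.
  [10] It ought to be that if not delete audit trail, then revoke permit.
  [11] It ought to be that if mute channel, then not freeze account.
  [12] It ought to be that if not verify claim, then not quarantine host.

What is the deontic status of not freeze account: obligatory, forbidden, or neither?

Premise 11 is O(mute_channel → ¬freeze_account), but O(mute_channel) is not derivable from the premises, so it does not yield O(¬freeze_account).
No premise or chain of K-axiom applications forces O(¬freeze_account), and none forces O(freeze_account). So ¬freeze_account is neither obligatory nor forbidden under these norms.

Neither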